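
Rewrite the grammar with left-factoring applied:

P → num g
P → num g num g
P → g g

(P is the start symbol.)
Left-factoring transforms A → αβ₁ | αβ₂ into A → αA' and A' → β₁ | β₂
(α is the longest common prefix among the alternatives). Repeat until
no nonterminal has two alternatives with a common prefix.

Round 1: P has alternatives sharing prefix 'num g'. Introduce P': P → num g P'
  Add: P' → ε
  Add: P' → num g

No remaining common prefixes — done.

Resulting grammar:
P → num g P'
P' → ε
P' → num g
P → g g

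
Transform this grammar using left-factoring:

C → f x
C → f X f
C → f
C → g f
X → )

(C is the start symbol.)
Left-factoring transforms A → αβ₁ | αβ₂ into A → αA' and A' → β₁ | β₂
(α is the longest common prefix among the alternatives). Repeat until
no nonterminal has two alternatives with a common prefix.

Round 1: C has alternatives sharing prefix 'f'. Introduce C': C → f C'
  Add: C' → x
  Add: C' → X f
  Add: C' → ε

No remaining common prefixes — done.

Resulting grammar:
C → f C'
C' → x
C' → X f
C' → ε
C → g f
X → )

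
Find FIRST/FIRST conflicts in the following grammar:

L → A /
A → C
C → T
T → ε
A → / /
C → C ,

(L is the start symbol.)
No FIRST/FIRST conflicts.

A FIRST/FIRST conflict occurs when two productions N → α and N → β for the same non-terminal have FIRST(α) ∩ FIRST(β) ≠ ∅ (with ε ∈ FIRST of a nullable right-hand side, so two nullable alternatives also conflict).

FIRST sets of the non-terminals at (or reachable through a nullable prefix from) the front of some alternative:
  FIRST(C) = { ',', ε }
  FIRST(T) = { ε }

Productions for A:
  A → C: FIRST = { ',', ε }
  A → / /: FIRST = { '/' }
Productions for C:
  C → T: FIRST = { ε }
  C → C ,: FIRST = { ',' }
L, T have only one production, so no FIRST/FIRST conflict is possible there.

All alternatives of each non-terminal have pairwise disjoint FIRST sets.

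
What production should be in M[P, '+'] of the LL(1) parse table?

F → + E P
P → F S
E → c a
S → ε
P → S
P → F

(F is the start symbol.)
P → F S, P → F

To find M[P, '+'], we find productions for P where '+' is in the predict set (PREDICT(N → α) = (FIRST(α) \ {ε}) ∪ (FOLLOW(N) if α ⇒* ε)).

Relevant sets:
  FIRST(F) = { '+' }
  FIRST(S) = { ε }
  FOLLOW(P) = { $ }

P → F S: PREDICT = { '+' }
  '+' is in predict set, so this production goes in M[P, '+']
P → S: PREDICT = { $ }
P → F: PREDICT = { '+' }
  '+' is in predict set, so this production goes in M[P, '+']

M[P, '+'] = P → F S, P → F  (a multiply-defined cell — the grammar is not LL(1))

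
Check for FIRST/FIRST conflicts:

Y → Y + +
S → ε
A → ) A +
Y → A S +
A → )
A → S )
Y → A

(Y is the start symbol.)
FIRST sets of the non-terminals at (or reachable through a nullable prefix from) the front of some alternative:
  FIRST(Y) = { ')' }
  FIRST(A) = { ')' }
  FIRST(S) = { ε }

Productions for Y:
  Y → Y + +: FIRST = { ')' }
  Y → A S +: FIRST = { ')' }
  Y → A: FIRST = { ')' }
Productions for A:
  A → ) A +: FIRST = { ')' }
  A → ): FIRST = { ')' }
  A → S ): FIRST = { ')' }
S has only one production, so no FIRST/FIRST conflict is possible there.

Conflict for Y: Y → Y + + and Y → A S +
  Overlap: { ')' }
Conflict for Y: Y → Y + + and Y → A
  Overlap: { ')' }
Conflict for Y: Y → A S + and Y → A
  Overlap: { ')' }
Conflict for A: A → ) A + and A → )
  Overlap: { ')' }
Conflict for A: A → ) A + and A → S )
  Overlap: { ')' }
Conflict for A: A → ) and A → S )
  Overlap: { ')' }

Answer: Yes. Y → Y '+' '+' / Y → A S '+' on { ')' }; Y → Y '+' '+' / Y → A on { ')' }; Y → A S '+' / Y → A on { ')' }; A → ')' A '+' / A → ')' on { ')' }; A → ')' A '+' / A → S ')' on { ')' }; A → ')' / A → S ')' on { ')' }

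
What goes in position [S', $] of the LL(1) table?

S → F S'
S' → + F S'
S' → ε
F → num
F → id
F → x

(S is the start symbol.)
To find M[S', $], we find productions for S' where $ is in the predict set (PREDICT(N → α) = (FIRST(α) \ {ε}) ∪ (FOLLOW(N) if α ⇒* ε)).

Relevant sets:
  FOLLOW(S') = { $ }

S' → + F S': PREDICT = { '+' }
S' → ε: PREDICT = { $ }
  $ is in predict set, so this production goes in M[S', $]

M[S', $] = S' → ε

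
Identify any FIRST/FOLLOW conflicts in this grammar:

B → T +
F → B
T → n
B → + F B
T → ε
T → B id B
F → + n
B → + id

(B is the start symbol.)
A FIRST/FOLLOW conflict occurs when a non-terminal N has a nullable alternative N → β (β ⇒* ε) and another alternative N → α with FIRST(α) ∩ FOLLOW(N) ≠ ∅: on such a lookahead the parser cannot decide between expanding α and letting N vanish via β.

Nullable non-terminals: T.
FIRST sets used below: FIRST(B) = { '+', 'n' }

T: nullable alternative(s) T → ε; FOLLOW(T) = { '+' }
  T → n: FIRST \ {ε} = { 'n' } — disjoint from FOLLOW(T)
  T → ε: FIRST \ {ε} = { } — this is the only nullable alternative, skip
  T → B id B: FIRST \ {ε} = { '+', 'n' } — overlaps FOLLOW(T) on { '+' }: CONFLICT

B, F have no nullable alternative, so no FIRST/FOLLOW check is needed there.

So the grammar has 1 FIRST/FOLLOW conflict (marked CONFLICT above).

Answer: Yes. T → B id B with FOLLOW(T) on { '+' }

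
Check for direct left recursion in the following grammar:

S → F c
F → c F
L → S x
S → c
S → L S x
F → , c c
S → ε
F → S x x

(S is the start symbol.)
No direct left recursion

Direct left recursion occurs when N → N α for some non-terminal N (the right-hand side begins with the left-hand side itself).

S → F c: starts with F
F → c F: starts with c
L → S x: starts with S
S → c: starts with c
S → L S x: starts with L
F → , c c: starts with ','
S → ε: starts with ε
F → S x x: starts with S

No direct left recursion found.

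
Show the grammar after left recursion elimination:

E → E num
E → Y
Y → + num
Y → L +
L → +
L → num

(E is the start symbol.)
E is directly left-recursive. The standard transformation for
  A → A α₁ | ... | A α_m | β₁ | ... | β_n
is
  A  → β₁ A' | ... | β_n A'
  A' → α₁ A' | ... | α_m A' | ε

E → Y becomes E → Y E'
E → E num becomes E' → num E'
Add E' → ε

Productions for other non-terminals are unchanged:
  Y → + num
  Y → L +
  L → +
  L → num

Resulting grammar:
E → Y E'
E' → num E'
E' → ε
Y → + num
Y → L +
L → +
L → num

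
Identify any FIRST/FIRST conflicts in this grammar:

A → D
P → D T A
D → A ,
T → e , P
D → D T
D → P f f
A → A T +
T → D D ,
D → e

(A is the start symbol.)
FIRST sets of the non-terminals at (or reachable through a nullable prefix from) the front of some alternative:
  FIRST(D) = { 'e' }
  FIRST(A) = { 'e' }
  FIRST(P) = { 'e' }

Productions for A:
  A → D: FIRST = { 'e' }
  A → A T +: FIRST = { 'e' }
Productions for D:
  D → A ,: FIRST = { 'e' }
  D → D T: FIRST = { 'e' }
  D → P f f: FIRST = { 'e' }
  D → e: FIRST = { 'e' }
Productions for T:
  T → e , P: FIRST = { 'e' }
  T → D D ,: FIRST = { 'e' }
P has only one production, so no FIRST/FIRST conflict is possible there.

Conflict for A: A → D and A → A T +
  Overlap: { 'e' }
Conflict for D: D → A , and D → D T
  Overlap: { 'e' }
Conflict for D: D → A , and D → P f f
  Overlap: { 'e' }
Conflict for D: D → A , and D → e
  Overlap: { 'e' }
Conflict for D: D → D T and D → P f f
  Overlap: { 'e' }
Conflict for D: D → D T and D → e
  Overlap: { 'e' }
Conflict for D: D → P f f and D → e
  Overlap: { 'e' }
Conflict for T: T → e , P and T → D D ,
  Overlap: { 'e' }

Answer: Yes. A → D / A → A T '+' on { 'e' }; D → A ',' / D → D T on { 'e' }; D → A ',' / D → P f f on { 'e' }; D → A ',' / D → e on { 'e' }; D → D T / D → P f f on { 'e' }; D → D T / D → e on { 'e' }; D → P f f / D → e on { 'e' }; T → e ',' P / T → D D ',' on { 'e' }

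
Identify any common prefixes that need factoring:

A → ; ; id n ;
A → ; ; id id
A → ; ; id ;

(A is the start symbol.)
Yes, A has productions with common prefix '; ; id'

Left-factoring is needed when two productions for the same non-terminal
share a common prefix on the right-hand side.

Productions for A:
  A → ; ; id n ;
  A → ; ; id id
  A → ; ; id ;

Found common prefix '; ; id' in productions for A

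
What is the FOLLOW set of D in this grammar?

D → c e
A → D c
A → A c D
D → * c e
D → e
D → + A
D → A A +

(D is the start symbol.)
To compute FOLLOW(D), find every occurrence of D on a right-hand side N → α D β: add FIRST(β) \ {ε}, and if β is empty or nullable also add FOLLOW(N). Iterate to a fixed point.

D is the start symbol, so $ ∈ FOLLOW(D).
In A → D c: D is followed by c, add FIRST(c) \ {ε} = { 'c' }
In A → A c D: D is at the end, add FOLLOW(A)

The FOLLOW sets referred to above (computed the same way, to a fixed point):
  FOLLOW(A) = { $, '*', '+', 'c', 'e' }

Taking the union: FOLLOW(D) = { $, '*', '+', 'c', 'e' }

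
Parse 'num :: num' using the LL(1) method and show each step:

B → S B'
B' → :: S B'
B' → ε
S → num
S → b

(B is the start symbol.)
LL(1) parsing maintains a stack (initially the start symbol over $) and the input. At each step: if the stack top is a terminal, match it against the current input token; if it is a non-terminal N, replace it with the RHS of M[N, lookahead] (the unique production whose predict set contains the lookahead).

Stack is shown with the top on the left.

Stack      Input         Action
-------------------------------
B $        num :: num $  output B → S B'
S B' $     num :: num $  output S → num
num B' $   num :: num $  match 'num'
B' $       :: num $      output B' → :: S B'
:: S B' $  :: num $      match '::'
S B' $     num $         output S → num
num B' $   num $         match 'num'
B' $       $             output B' → ε
$          $             accept

The string is accepted.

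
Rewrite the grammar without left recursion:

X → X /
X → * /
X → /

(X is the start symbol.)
X → * / X'
X → / X'
X' → / X'
X' → ε

X is directly left-recursive. The standard transformation for
  A → A α₁ | ... | A α_m | β₁ | ... | β_n
is
  A  → β₁ A' | ... | β_n A'
  A' → α₁ A' | ... | α_m A' | ε

X → * / becomes X → * / X'
X → / becomes X → / X'
X → X / becomes X' → / X'
Add X' → ε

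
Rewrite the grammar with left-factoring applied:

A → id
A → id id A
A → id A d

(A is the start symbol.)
Left-factoring transforms A → αβ₁ | αβ₂ into A → αA' and A' → β₁ | β₂
(α is the longest common prefix among the alternatives). Repeat until
no nonterminal has two alternatives with a common prefix.

Round 1: A has alternatives sharing prefix 'id'. Introduce A': A → id A'
  Add: A' → ε
  Add: A' → id A
  Add: A' → A d

No remaining common prefixes — done.

Resulting grammar:
A → id A'
A' → ε
A' → id A
A' → A d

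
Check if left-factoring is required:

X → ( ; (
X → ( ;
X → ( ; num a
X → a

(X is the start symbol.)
Yes, X has productions with common prefix '( ;'

Left-factoring is needed when two productions for the same non-terminal
share a common prefix on the right-hand side.

Productions for X:
  X → ( ; (
  X → ( ;
  X → ( ; num a
  X → a

Found common prefix '( ;' in productions for X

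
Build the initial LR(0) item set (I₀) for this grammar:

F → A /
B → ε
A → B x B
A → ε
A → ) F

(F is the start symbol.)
{ [A → . ) F], [A → . B x B], [A → .], [B → .], [F → . A /], [F' → . F] }

First, augment the grammar with F' → F
I₀ = CLOSURE({ [F' → . F] }):
  [F' → . F] has the dot before F: add [F → . A /]
  [F → . A /] has the dot before A: add [A → . B x B], [A → .], [A → . ) F]
  [A → . B x B] has the dot before B: add [B → .]
No further items can be added.

I₀ = { [A → . ) F], [A → . B x B], [A → .], [B → .], [F → . A /], [F' → . F] }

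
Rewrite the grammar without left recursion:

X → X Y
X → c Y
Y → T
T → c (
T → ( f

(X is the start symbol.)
X → c Y X'
X' → Y X'
X' → ε
Y → T
T → c (
T → ( f

X is directly left-recursive. The standard transformation for
  A → A α₁ | ... | A α_m | β₁ | ... | β_n
is
  A  → β₁ A' | ... | β_n A'
  A' → α₁ A' | ... | α_m A' | ε

X → c Y becomes X → c Y X'
X → X Y becomes X' → Y X'
Add X' → ε

Productions for other non-terminals are unchanged:
  Y → T
  T → c (
  T → ( f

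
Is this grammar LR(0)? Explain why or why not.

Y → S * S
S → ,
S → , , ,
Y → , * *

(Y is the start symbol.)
A grammar is LR(0) if no state in the canonical LR(0) collection has:
  - both a shift item (dot before a terminal) and a complete item (shift-reduce conflict), or
  - two or more complete items (reduce-reduce conflict; the accept item [Y' → Y .] counts as a complete item here).

Augment with Y' → Y and build the canonical LR(0) collection (I0 = CLOSURE({[Y' → . Y]}), then GOTO on every symbol after a dot until no new states appear). It has 11 states:
  I0: { [S → . , , ,], [S → . ,], [Y → . , * *], [Y → . S * S], [Y' → . Y] }  — shift
  I1: { [S → , . , ,], [S → , .], [Y → , . * *] }  — shift, reduce
  I2: { [Y → S . * S] }  — shift
  I3: { [Y' → Y .] }  — accept
  I4: { [S → . , , ,], [S → . ,], [Y → S * . S] }  — shift
  I5: { [S → , . , ,], [S → , .] }  — shift, reduce
  I6: { [Y → S * S .] }  — reduce
  I7: { [S → , , . ,] }  — shift
  I8: { [S → , , , .] }  — reduce
  I9: { [Y → , * . *] }  — shift
  I10: { [Y → , * * .] }  — reduce

Conflict in state I1:
  Shift-reduce conflict between [S → , .] and [S → , . , ,]
So the grammar is NOT LR(0).

Answer: No. Shift-reduce conflict between [S → , .] and [S → , . , ,]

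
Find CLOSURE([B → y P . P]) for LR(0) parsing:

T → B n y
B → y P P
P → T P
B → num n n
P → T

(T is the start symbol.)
{ [B → . num n n], [B → . y P P], [B → y P . P], [P → . T P], [P → . T], [T → . B n y] }

Start with: [B → y P . P]
  [B → y P . P] has the dot before P: add [P → . T P], [P → . T]
  [P → . T P] has the dot before T: add [T → . B n y]
  [T → . B n y] has the dot before B: add [B → . y P P], [B → . num n n]
No further items can be added.

CLOSURE = { [B → . num n n], [B → . y P P], [B → y P . P], [P → . T P], [P → . T], [T → . B n y] }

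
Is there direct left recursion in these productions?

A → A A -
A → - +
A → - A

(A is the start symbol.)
Yes, A is left-recursive

A → A A -: LEFT RECURSIVE (starts with A)
A → - +: starts with '-'
A → - A: starts with '-'

The grammar has direct left recursion on: A.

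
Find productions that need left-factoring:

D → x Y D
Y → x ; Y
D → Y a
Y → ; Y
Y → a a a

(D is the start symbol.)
Left-factoring is needed when two productions for the same non-terminal
share a common prefix on the right-hand side.

Productions for D:
  D → x Y D
  D → Y a
Productions for Y:
  Y → x ; Y
  Y → ; Y
  Y → a a a

No common prefixes found.

Answer: No, left-factoring is not needed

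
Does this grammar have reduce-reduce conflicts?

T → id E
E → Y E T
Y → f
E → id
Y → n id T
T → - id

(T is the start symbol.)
Augment with T' → T and build the canonical LR(0) collection (I0 = CLOSURE({[T' → . T]}), then GOTO on every symbol after a dot until no new states appear). It has 14 states:
  I0: { [T → . - id], [T → . id E], [T' → . T] }  — shift
  I1: { [T → - . id] }  — shift
  I2: { [T' → T .] }  — accept
  I3: { [E → . Y E T], [E → . id], [T → id . E], [Y → . f], [Y → . n id T] }  — shift
  I4: { [T → id E .] }  — reduce
  I5: { [E → . Y E T], [E → . id], [E → Y . E T], [Y → . f], [Y → . n id T] }  — shift
  I6: { [Y → f .] }  — reduce
  I7: { [E → id .] }  — reduce
  I8: { [Y → n . id T] }  — shift
  I9: { [T → . - id], [T → . id E], [Y → n id . T] }  — shift
  I10: { [Y → n id T .] }  — reduce
  I11: { [E → Y E . T], [T → . - id], [T → . id E] }  — shift
  I12: { [E → Y E T .] }  — reduce
  I13: { [T → - id .] }  — reduce

No state contains more than one complete item.

Answer: No reduce-reduce conflicts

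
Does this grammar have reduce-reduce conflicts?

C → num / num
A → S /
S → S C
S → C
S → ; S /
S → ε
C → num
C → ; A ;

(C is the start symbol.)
Yes — I14: [A → S / .] vs [S → ; S / .]

A reduce-reduce conflict occurs when an LR(0) state has two complete items [A → α .] and [B → β .] — both call for a reduction, and with no lookahead the parser cannot choose between them.

Augment with C' → C and build the canonical LR(0) collection (I0 = CLOSURE({[C' → . C]}), then GOTO on every symbol after a dot until no new states appear). It has 15 states:
  I0: { [C → . ; A ;], [C → . num / num], [C → . num], [C' → . C] }  — shift
  I1: { [A → . S /], [C → . ; A ;], [C → . num / num], [C → . num], [C → ; . A ;], [S → . ; S /], [S → . C], [S → . S C], [S → .] }  — shift, reduce
  I2: { [C' → C .] }  — accept
  I3: { [C → num . / num], [C → num .] }  — shift, reduce
  I4: { [C → num / . num] }  — shift
  I5: { [C → num / num .] }  — reduce
  I6: { [A → . S /], [C → . ; A ;], [C → . num / num], [C → . num], [C → ; . A ;], [S → . ; S /], [S → . C], [S → . S C], [S → .], [S → ; . S /] }  — shift, reduce
  I7: { [C → ; A . ;] }  — shift
  I8: { [S → C .] }  — reduce
  I9: { [A → S . /], [C → . ; A ;], [C → . num / num], [C → . num], [S → S . C] }  — shift
  I10: { [A → S / .] }  — reduce
  I11: { [S → S C .] }  — reduce
  I12: { [C → ; A ; .] }  — reduce
  I13: { [A → S . /], [C → . ; A ;], [C → . num / num], [C → . num], [S → ; S . /], [S → S . C] }  — shift
  I14: { [A → S / .], [S → ; S / .] }  — 2 reduces

I14 contains complete items [A → S / .], [S → ; S / .] — reduce-reduce conflict.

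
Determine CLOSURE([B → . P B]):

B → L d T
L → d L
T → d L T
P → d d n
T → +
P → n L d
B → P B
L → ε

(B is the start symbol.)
{ [B → . P B], [P → . d d n], [P → . n L d] }

Start with: [B → . P B]
  [B → . P B] has the dot before P: add [P → . d d n], [P → . n L d]
No further items can be added.

CLOSURE = { [B → . P B], [P → . d d n], [P → . n L d] }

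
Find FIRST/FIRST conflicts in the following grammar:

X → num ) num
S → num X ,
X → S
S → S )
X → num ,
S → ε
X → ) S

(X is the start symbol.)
A FIRST/FIRST conflict occurs when two productions N → α and N → β for the same non-terminal have FIRST(α) ∩ FIRST(β) ≠ ∅ (with ε ∈ FIRST of a nullable right-hand side, so two nullable alternatives also conflict).

FIRST sets of the non-terminals at (or reachable through a nullable prefix from) the front of some alternative:
  FIRST(S) = { ')', 'num', ε }

Productions for X:
  X → num ) num: FIRST = { 'num' }
  X → S: FIRST = { ')', 'num', ε }
  X → num ,: FIRST = { 'num' }
  X → ) S: FIRST = { ')' }
Productions for S:
  S → num X ,: FIRST = { 'num' }
  S → S ): FIRST = { ')', 'num' }
  S → ε: FIRST = { ε }

Conflict for X: X → num ) num and X → S
  Overlap: { 'num' }
Conflict for X: X → num ) num and X → num ,
  Overlap: { 'num' }
Conflict for X: X → S and X → num ,
  Overlap: { 'num' }
Conflict for X: X → S and X → ) S
  Overlap: { ')' }
Conflict for S: S → num X , and S → S )
  Overlap: { 'num' }

Answer: Yes. X → num ')' num / X → S on { 'num' }; X → num ')' num / X → num ',' on { 'num' }; X → S / X → num ',' on { 'num' }; X → S / X → ')' S on { ')' }; S → num X ',' / S → S ')' on { 'num' }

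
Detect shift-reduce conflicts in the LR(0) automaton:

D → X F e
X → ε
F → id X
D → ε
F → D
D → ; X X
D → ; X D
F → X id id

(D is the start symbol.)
Yes — I0: [D → .] vs [D → . ; X D]; I3: [D → .] vs [D → . ; X D]; I6: [D → .] vs [D → . ; X D]; I9: [X → .] vs [F → X id . id]; I12: [D → .] vs [D → . ; X D]; I14: [D → .] vs [D → . ; X D]

A shift-reduce conflict occurs when an LR(0) state has both:
  - a complete (reduce) item [A → α .] (dot at the end), and
  - a shift item [B → β . c γ] (dot before a terminal).

Augment with D' → D and build the canonical LR(0) collection (I0 = CLOSURE({[D' → . D]}), then GOTO on every symbol after a dot until no new states appear). It has 15 states:
  I0: { [D → . ; X D], [D → . ; X X], [D → . X F e], [D → .], [D' → . D], [X → .] }  — shift, 2 reduces
  I1: { [D → ; . X D], [D → ; . X X], [X → .] }  — reduce
  I2: { [D' → D .] }  — accept
  I3: { [D → . ; X D], [D → . ; X X], [D → . X F e], [D → .], [D → X . F e], [F → . D], [F → . X id id], [F → . id X], [X → .] }  — shift, 2 reduces
  I4: { [F → D .] }  — reduce
  I5: { [D → X F . e] }  — shift
  I6: { [D → . ; X D], [D → . ; X X], [D → . X F e], [D → .], [D → X . F e], [F → . D], [F → . X id id], [F → . id X], [F → X . id id], [X → .] }  — shift, 2 reduces
  I7: { [F → id . X], [X → .] }  — reduce
  I8: { [F → id X .] }  — reduce
  I9: { [F → X id . id], [F → id . X], [X → .] }  — shift, reduce
  I10: { [F → X id id .] }  — reduce
  I11: { [D → X F e .] }  — reduce
  I12: { [D → . ; X D], [D → . ; X X], [D → . X F e], [D → .], [D → ; X . D], [D → ; X . X], [X → .] }  — shift, 2 reduces
  I13: { [D → ; X D .] }  — reduce
  I14: { [D → . ; X D], [D → . ; X X], [D → . X F e], [D → .], [D → ; X X .], [D → X . F e], [F → . D], [F → . X id id], [F → . id X], [X → .] }  — shift, 3 reduces

I0 contains reduce items [D → .], [X → .] and shift items [D → . ; X D], [D → . ; X X] — shift-reduce conflict.
I3 contains reduce items [D → .], [X → .] and shift items [D → . ; X D], [D → . ; X X], [F → . id X] — shift-reduce conflict.
I6 contains reduce items [D → .], [X → .] and shift items [D → . ; X D], [D → . ; X X], [F → X . id id], [F → . id X] — shift-reduce conflict.
I9 contains reduce item [X → .] and shift item [F → X id . id] — shift-reduce conflict.
I12 contains reduce items [D → .], [X → .] and shift items [D → . ; X D], [D → . ; X X] — shift-reduce conflict.
I14 contains reduce items [D → .], [D → ; X X .], [X → .] and shift items [D → . ; X D], [D → . ; X X], [F → . id X] — shift-reduce conflict.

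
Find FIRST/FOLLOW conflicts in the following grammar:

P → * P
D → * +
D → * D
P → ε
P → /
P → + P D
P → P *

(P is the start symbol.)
Nullable non-terminals: P.
FIRST sets used below: FIRST(P) = { '*', '+', '/', ε }

P: nullable alternative(s) P → ε; FOLLOW(P) = { $, '*' }
  P → * P: FIRST \ {ε} = { '*' } — overlaps FOLLOW(P) on { '*' }: CONFLICT
  P → ε: FIRST \ {ε} = { } — this is the only nullable alternative, skip
  P → /: FIRST \ {ε} = { '/' } — disjoint from FOLLOW(P)
  P → + P D: FIRST \ {ε} = { '+' } — disjoint from FOLLOW(P)
  P → P *: FIRST \ {ε} = { '*', '+', '/' } — overlaps FOLLOW(P) on { '*' }: CONFLICT

D has no nullable alternative, so no FIRST/FOLLOW check is needed there.

So the grammar has 2 FIRST/FOLLOW conflicts (marked CONFLICT above).

Answer: Yes. P → '*' P with FOLLOW(P) on { '*' }; P → P '*' with FOLLOW(P) on { '*' }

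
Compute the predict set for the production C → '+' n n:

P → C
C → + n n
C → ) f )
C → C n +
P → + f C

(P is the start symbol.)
{ '+' }

PREDICT(C → '+' n n) = (FIRST(RHS) \ {ε}) ∪ (FOLLOW(C) if ε ∈ FIRST(RHS), i.e. RHS ⇒* ε)
FIRST('+' n n) = { '+' }
ε ∉ FIRST('+' n n), so FOLLOW(C) is not added.
PREDICT(C → '+' n n) = { '+' }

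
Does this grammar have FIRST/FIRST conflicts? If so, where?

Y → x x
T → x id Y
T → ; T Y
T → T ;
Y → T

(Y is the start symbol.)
A FIRST/FIRST conflict occurs when two productions N → α and N → β for the same non-terminal have FIRST(α) ∩ FIRST(β) ≠ ∅ (with ε ∈ FIRST of a nullable right-hand side, so two nullable alternatives also conflict).

FIRST sets of the non-terminals at (or reachable through a nullable prefix from) the front of some alternative:
  FIRST(T) = { ';', 'x' }

Productions for Y:
  Y → x x: FIRST = { 'x' }
  Y → T: FIRST = { ';', 'x' }
Productions for T:
  T → x id Y: FIRST = { 'x' }
  T → ; T Y: FIRST = { ';' }
  T → T ;: FIRST = { ';', 'x' }

Conflict for Y: Y → x x and Y → T
  Overlap: { 'x' }
Conflict for T: T → x id Y and T → T ;
  Overlap: { 'x' }
Conflict for T: T → ; T Y and T → T ;
  Overlap: { ';' }

Answer: Yes. Y → x x / Y → T on { 'x' }; T → x id Y / T → T ';' on { 'x' }; T → ';' T Y / T → T ';' on { ';' }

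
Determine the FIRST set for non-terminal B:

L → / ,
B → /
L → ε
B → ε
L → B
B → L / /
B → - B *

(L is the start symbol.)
{ '-', '/', ε }

To compute FIRST(B), examine every production with B on the left-hand side, reading each right-hand side left to right until a non-nullable symbol is reached.

FIRST sets of the other non-terminals involved (by the same procedure, iterated to a fixed point):
  FIRST(L) = { '-', '/', ε }

From B → /:
  - '/' is a terminal: add '/' and stop
From B → ε:
  - ε-production, so ε ∈ FIRST(B)
From B → L / /:
  - L is a non-terminal: add FIRST(L) \ {ε} = { '-', '/' }
    L is nullable, so continue to the next symbol
  - '/' is a terminal: add '/' and stop
From B → - B *:
  - '-' is a terminal: add '-' and stop

Collecting: FIRST(B) = { '-', '/', ε }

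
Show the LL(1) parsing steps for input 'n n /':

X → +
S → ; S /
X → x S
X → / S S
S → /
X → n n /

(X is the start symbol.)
Stack is shown with the top on the left.

Stack    Input    Action
------------------------
X $      n n / $  output X → n n /
n n / $  n n / $  match 'n'
n / $    n / $    match 'n'
/ $      / $      match '/'
$        $        accept

The string is accepted.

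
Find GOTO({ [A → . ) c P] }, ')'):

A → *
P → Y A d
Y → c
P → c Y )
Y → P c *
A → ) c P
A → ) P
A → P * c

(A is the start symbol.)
{ [A → ) . c P] }

GOTO(I, ')') = CLOSURE({ [A → αX.β] : [A → α.Xβ] ∈ I, X = ')' })

Items with dot before ')', with the dot advanced:
  [A → . ) c P] → [A → ) . c P]
Closure adds nothing (no advanced item has the dot before a non-terminal).

GOTO = { [A → ) . c P] }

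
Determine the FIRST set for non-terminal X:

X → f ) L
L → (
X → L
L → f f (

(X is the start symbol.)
{ '(', 'f' }

To compute FIRST(X), examine every production with X on the left-hand side, reading each right-hand side left to right until a non-nullable symbol is reached.

FIRST sets of the other non-terminals involved (by the same procedure, iterated to a fixed point):
  FIRST(L) = { '(', 'f' }

From X → f ) L:
  - f is a terminal: add 'f' and stop
From X → L:
  - L is a non-terminal: add FIRST(L) \ {ε} = { '(', 'f' }
    L is not nullable, so stop

Collecting: FIRST(X) = { '(', 'f' }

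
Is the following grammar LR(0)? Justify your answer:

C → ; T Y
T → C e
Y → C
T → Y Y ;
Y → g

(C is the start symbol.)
Augment with C' → C and build the canonical LR(0) collection (I0 = CLOSURE({[C' → . C]}), then GOTO on every symbol after a dot until no new states appear). It has 12 states:
  I0: { [C → . ; T Y], [C' → . C] }  — shift
  I1: { [C → . ; T Y], [C → ; . T Y], [T → . C e], [T → . Y Y ;], [Y → . C], [Y → . g] }  — shift
  I2: { [C' → C .] }  — accept
  I3: { [T → C . e], [Y → C .] }  — shift, reduce
  I4: { [C → . ; T Y], [C → ; T . Y], [Y → . C], [Y → . g] }  — shift
  I5: { [C → . ; T Y], [T → Y . Y ;], [Y → . C], [Y → . g] }  — shift
  I6: { [Y → g .] }  — reduce
  I7: { [Y → C .] }  — reduce
  I8: { [T → Y Y . ;] }  — shift
  I9: { [T → Y Y ; .] }  — reduce
  I10: { [C → ; T Y .] }  — reduce
  I11: { [T → C e .] }  — reduce

Conflict in state I3:
  Shift-reduce conflict between [Y → C .] and [T → C . e]
So the grammar is NOT LR(0).

Answer: No. Shift-reduce conflict between [Y → C .] and [T → C . e]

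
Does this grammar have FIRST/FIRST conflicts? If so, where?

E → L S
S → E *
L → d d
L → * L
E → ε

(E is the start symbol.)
No FIRST/FIRST conflicts.

A FIRST/FIRST conflict occurs when two productions N → α and N → β for the same non-terminal have FIRST(α) ∩ FIRST(β) ≠ ∅ (with ε ∈ FIRST of a nullable right-hand side, so two nullable alternatives also conflict).

FIRST sets of the non-terminals at (or reachable through a nullable prefix from) the front of some alternative:
  FIRST(L) = { '*', 'd' }

Productions for E:
  E → L S: FIRST = { '*', 'd' }
  E → ε: FIRST = { ε }
Productions for L:
  L → d d: FIRST = { 'd' }
  L → * L: FIRST = { '*' }
S has only one production, so no FIRST/FIRST conflict is possible there.

All alternatives of each non-terminal have pairwise disjoint FIRST sets.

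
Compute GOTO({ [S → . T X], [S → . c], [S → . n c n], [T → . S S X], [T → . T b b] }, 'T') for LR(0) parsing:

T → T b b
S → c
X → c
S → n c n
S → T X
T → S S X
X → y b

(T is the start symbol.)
{ [S → T . X], [T → T . b b], [X → . c], [X → . y b] }

GOTO(I, 'T') = CLOSURE({ [A → αX.β] : [A → α.Xβ] ∈ I, X = 'T' })

Items with dot before 'T', with the dot advanced:
  [S → . T X] → [S → T . X]
  [T → . T b b] → [T → T . b b]
Closure of the advanced items:
  [S → T . X] has the dot before X: add [X → . c], [X → . y b]

GOTO = { [S → T . X], [T → T . b b], [X → . c], [X → . y b] }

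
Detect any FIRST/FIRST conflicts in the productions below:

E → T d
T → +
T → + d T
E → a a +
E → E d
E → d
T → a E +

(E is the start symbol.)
FIRST sets of the non-terminals at (or reachable through a nullable prefix from) the front of some alternative:
  FIRST(T) = { '+', 'a' }
  FIRST(E) = { '+', 'a', 'd' }

Productions for E:
  E → T d: FIRST = { '+', 'a' }
  E → a a +: FIRST = { 'a' }
  E → E d: FIRST = { '+', 'a', 'd' }
  E → d: FIRST = { 'd' }
Productions for T:
  T → +: FIRST = { '+' }
  T → + d T: FIRST = { '+' }
  T → a E +: FIRST = { 'a' }

Conflict for E: E → T d and E → a a +
  Overlap: { 'a' }
Conflict for E: E → T d and E → E d
  Overlap: { '+', 'a' }
Conflict for E: E → a a + and E → E d
  Overlap: { 'a' }
Conflict for E: E → E d and E → d
  Overlap: { 'd' }
Conflict for T: T → + and T → + d T
  Overlap: { '+' }

Answer: Yes. E → T d / E → a a '+' on { 'a' }; E → T d / E → E d on { '+', 'a' }; E → a a '+' / E → E d on { 'a' }; E → E d / E → d on { 'd' }; T → '+' / T → '+' d T on { '+' }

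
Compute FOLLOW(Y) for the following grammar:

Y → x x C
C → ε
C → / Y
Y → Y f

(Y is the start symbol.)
{ $, 'f' }

Y is the start symbol, so $ ∈ FOLLOW(Y).
In C → / Y: Y is at the end, add FOLLOW(C)
In Y → Y f: Y is followed by f, add FIRST(f) \ {ε} = { 'f' }

The FOLLOW sets referred to above (computed the same way, to a fixed point):
  FOLLOW(C) = { $, 'f' }

Taking the union: FOLLOW(Y) = { $, 'f' }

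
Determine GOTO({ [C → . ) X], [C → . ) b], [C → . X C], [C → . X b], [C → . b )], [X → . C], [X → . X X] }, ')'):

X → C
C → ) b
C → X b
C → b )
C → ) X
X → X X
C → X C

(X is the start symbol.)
GOTO(I, ')') = CLOSURE({ [A → αX.β] : [A → α.Xβ] ∈ I, X = ')' })

Items with dot before ')', with the dot advanced:
  [C → . ) X] → [C → ) . X]
  [C → . ) b] → [C → ) . b]
Closure of the advanced items:
  [C → ) . X] has the dot before X: add [X → . C], [X → . X X]
  [X → . C] has the dot before C: add [C → . ) b], [C → . X b], [C → . b )], [C → . ) X], [C → . X C]

GOTO = { [C → ) . X], [C → ) . b], [C → . ) X], [C → . ) b], [C → . X C], [C → . X b], [C → . b )], [X → . C], [X → . X X] }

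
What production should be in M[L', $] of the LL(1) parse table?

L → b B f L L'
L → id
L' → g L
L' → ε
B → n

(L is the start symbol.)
L' → ε

To find M[L', $], we find productions for L' where $ is in the predict set (PREDICT(N → α) = (FIRST(α) \ {ε}) ∪ (FOLLOW(N) if α ⇒* ε)).

Relevant sets:
  FOLLOW(L') = { $, 'g' }

L' → g L: PREDICT = { 'g' }
L' → ε: PREDICT = { $, 'g' }
  $ is in predict set, so this production goes in M[L', $]

M[L', $] = L' → ε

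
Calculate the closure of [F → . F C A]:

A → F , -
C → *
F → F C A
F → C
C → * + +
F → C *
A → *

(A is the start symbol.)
{ [C → . * + +], [C → . *], [F → . C *], [F → . C], [F → . F C A] }

To compute CLOSURE, for each item [A → α.Bβ] where B is a non-terminal, add [B → .γ] for all productions B → γ; repeat for the newly added items until nothing changes.

Start with: [F → . F C A]
  [F → . F C A] has the dot before F: add [F → . C], [F → . C *]
  [F → . C] has the dot before C: add [C → . *], [C → . * + +]
No further items can be added.

CLOSURE = { [C → . * + +], [C → . *], [F → . C *], [F → . C], [F → . F C A] }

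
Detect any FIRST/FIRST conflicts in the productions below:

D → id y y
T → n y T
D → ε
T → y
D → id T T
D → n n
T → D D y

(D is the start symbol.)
Yes. D → id y y / D → id T T on { 'id' }; T → n y T / T → D D y on { 'n' }; T → y / T → D D y on { 'y' }

A FIRST/FIRST conflict occurs when two productions N → α and N → β for the same non-terminal have FIRST(α) ∩ FIRST(β) ≠ ∅ (with ε ∈ FIRST of a nullable right-hand side, so two nullable alternatives also conflict).

FIRST sets of the non-terminals at (or reachable through a nullable prefix from) the front of some alternative:
  FIRST(D) = { 'id', 'n', ε }

Productions for D:
  D → id y y: FIRST = { 'id' }
  D → ε: FIRST = { ε }
  D → id T T: FIRST = { 'id' }
  D → n n: FIRST = { 'n' }
Productions for T:
  T → n y T: FIRST = { 'n' }
  T → y: FIRST = { 'y' }
  T → D D y: FIRST = { 'id', 'n', 'y' }

Conflict for D: D → id y y and D → id T T
  Overlap: { 'id' }
Conflict for T: T → n y T and T → D D y
  Overlap: { 'n' }
Conflict for T: T → y and T → D D y
  Overlap: { 'y' }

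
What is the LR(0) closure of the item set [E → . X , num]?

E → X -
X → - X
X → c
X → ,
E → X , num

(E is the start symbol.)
{ [E → . X , num], [X → . ,], [X → . - X], [X → . c] }

To compute CLOSURE, for each item [A → α.Bβ] where B is a non-terminal, add [B → .γ] for all productions B → γ; repeat for the newly added items until nothing changes.

Start with: [E → . X , num]
  [E → . X , num] has the dot before X: add [X → . - X], [X → . c], [X → . ,]
No further items can be added.

CLOSURE = { [E → . X , num], [X → . ,], [X → . - X], [X → . c] }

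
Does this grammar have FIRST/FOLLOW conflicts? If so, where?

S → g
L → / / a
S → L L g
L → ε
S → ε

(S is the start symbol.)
A FIRST/FOLLOW conflict occurs when a non-terminal N has a nullable alternative N → β (β ⇒* ε) and another alternative N → α with FIRST(α) ∩ FOLLOW(N) ≠ ∅: on such a lookahead the parser cannot decide between expanding α and letting N vanish via β.

Nullable non-terminals: L, S.
FIRST sets used below: FIRST(L) = { '/', ε }

L: nullable alternative(s) L → ε; FOLLOW(L) = { '/', 'g' }
  L → / / a: FIRST \ {ε} = { '/' } — overlaps FOLLOW(L) on { '/' }: CONFLICT
  L → ε: FIRST \ {ε} = { } — this is the only nullable alternative, skip

S: nullable alternative(s) S → ε; FOLLOW(S) = { $ }
  S → g: FIRST \ {ε} = { 'g' } — disjoint from FOLLOW(S)
  S → L L g: FIRST \ {ε} = { '/', 'g' } — disjoint from FOLLOW(S)
  S → ε: FIRST \ {ε} = { } — this is the only nullable alternative, skip

So the grammar has 1 FIRST/FOLLOW conflict (marked CONFLICT above).

Answer: Yes. L → '/' '/' a with FOLLOW(L) on { '/' }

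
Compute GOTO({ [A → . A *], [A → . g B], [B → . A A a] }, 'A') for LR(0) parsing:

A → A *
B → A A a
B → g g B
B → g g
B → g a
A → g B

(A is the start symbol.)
{ [A → . A *], [A → . g B], [A → A . *], [B → A . A a] }

GOTO(I, 'A') = CLOSURE({ [A → αX.β] : [A → α.Xβ] ∈ I, X = 'A' })

Items with dot before 'A', with the dot advanced:
  [A → . A *] → [A → A . *]
  [B → . A A a] → [B → A . A a]
Closure of the advanced items:
  [B → A . A a] has the dot before A: add [A → . A *], [A → . g B]

GOTO = { [A → . A *], [A → . g B], [A → A . *], [B → A . A a] }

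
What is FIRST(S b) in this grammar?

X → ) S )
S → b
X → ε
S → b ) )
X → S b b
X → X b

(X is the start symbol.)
FIRST sets of the non-terminals involved (from the grammar, by fixed-point iteration):
  FIRST(S) = { 'b' }

To compute FIRST(S b), process the symbols left to right:
Symbol S is a non-terminal. Add FIRST(S) \ {ε} = { 'b' }
S is not nullable (ε ∉ FIRST(S)), so stop here.
FIRST(S b) = { 'b' }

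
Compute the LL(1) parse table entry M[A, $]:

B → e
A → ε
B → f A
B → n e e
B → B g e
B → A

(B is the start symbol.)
To find M[A, $], we find productions for A where $ is in the predict set (PREDICT(N → α) = (FIRST(α) \ {ε}) ∪ (FOLLOW(N) if α ⇒* ε)).

Relevant sets:
  FOLLOW(A) = { $, 'g' }

A → ε: PREDICT = { $, 'g' }
  $ is in predict set, so this production goes in M[A, $]

M[A, $] = A → ε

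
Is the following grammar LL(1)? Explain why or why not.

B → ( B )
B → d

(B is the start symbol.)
For B:
  PREDICT(B → '(' B ')') = { '(' }
  PREDICT(B → d) = { 'd' }

All predict sets are disjoint. The grammar IS LL(1).

Answer: Yes, the grammar is LL(1).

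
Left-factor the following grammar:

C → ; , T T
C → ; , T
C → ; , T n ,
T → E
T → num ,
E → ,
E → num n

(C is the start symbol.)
Left-factoring transforms A → αβ₁ | αβ₂ into A → αA' and A' → β₁ | β₂
(α is the longest common prefix among the alternatives). Repeat until
no nonterminal has two alternatives with a common prefix.

Round 1: C has alternatives sharing prefix '; , T'. Introduce C': C → ; , T C'
  Add: C' → T
  Add: C' → ε
  Add: C' → n ,

No remaining common prefixes — done.

Resulting grammar:
C → ; , T C'
C' → T
C' → ε
C' → n ,
T → E
T → num ,
E → ,
E → num n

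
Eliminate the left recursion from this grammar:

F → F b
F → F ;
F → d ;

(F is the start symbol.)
F is directly left-recursive. The standard transformation for
  A → A α₁ | ... | A α_m | β₁ | ... | β_n
is
  A  → β₁ A' | ... | β_n A'
  A' → α₁ A' | ... | α_m A' | ε

F → d ; becomes F → d ; F'
F → F b becomes F' → b F'
F → F ; becomes F' → ; F'
Add F' → ε

Resulting grammar:
F → d ; F'
F' → b F'
F' → ; F'
F' → ε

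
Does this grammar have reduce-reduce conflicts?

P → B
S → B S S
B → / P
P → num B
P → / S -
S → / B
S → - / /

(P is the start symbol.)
Augment with P' → P and build the canonical LR(0) collection (I0 = CLOSURE({[P' → . P]}), then GOTO on every symbol after a dot until no new states appear). It has 21 states:
  I0: { [B → . / P], [P → . / S -], [P → . B], [P → . num B], [P' → . P] }  — shift
  I1: { [B → . / P], [B → / . P], [P → . / S -], [P → . B], [P → . num B], [P → / . S -], [S → . - / /], [S → . / B], [S → . B S S] }  — shift
  I2: { [P → B .] }  — reduce
  I3: { [P' → P .] }  — accept
  I4: { [B → . / P], [P → num . B] }  — shift
  I5: { [B → . / P], [B → / . P], [P → . / S -], [P → . B], [P → . num B] }  — shift
  I6: { [P → num B .] }  — reduce
  I7: { [B → / P .] }  — reduce
  I8: { [S → - . / /] }  — shift
  I9: { [B → . / P], [B → / . P], [P → . / S -], [P → . B], [P → . num B], [P → / . S -], [S → . - / /], [S → . / B], [S → . B S S], [S → / . B] }  — shift
  I10: { [B → . / P], [P → B .], [S → . - / /], [S → . / B], [S → . B S S], [S → B . S S] }  — shift, reduce
  I11: { [P → / S . -] }  — shift
  I12: { [P → / S - .] }  — reduce
  I13: { [B → . / P], [B → / . P], [P → . / S -], [P → . B], [P → . num B], [S → / . B] }  — shift
  I14: { [B → . / P], [S → . - / /], [S → . / B], [S → . B S S], [S → B . S S] }  — shift
  I15: { [B → . / P], [S → . - / /], [S → . / B], [S → . B S S], [S → B S . S] }  — shift
  I16: { [S → B S S .] }  — reduce
  I17: { [P → B .], [S → / B .] }  — 2 reduces
  I18: { [B → . / P], [P → B .], [S → . - / /], [S → . / B], [S → . B S S], [S → / B .], [S → B . S S] }  — shift, 2 reduces
  I19: { [S → - / . /] }  — shift
  I20: { [S → - / / .] }  — reduce

I17 contains complete items [P → B .], [S → / B .] — reduce-reduce conflict.
I18 contains complete items [P → B .], [S → / B .] — reduce-reduce conflict.

Answer: Yes — I17: [P → B .] vs [S → / B .]; I18: [P → B .] vs [S → / B .]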